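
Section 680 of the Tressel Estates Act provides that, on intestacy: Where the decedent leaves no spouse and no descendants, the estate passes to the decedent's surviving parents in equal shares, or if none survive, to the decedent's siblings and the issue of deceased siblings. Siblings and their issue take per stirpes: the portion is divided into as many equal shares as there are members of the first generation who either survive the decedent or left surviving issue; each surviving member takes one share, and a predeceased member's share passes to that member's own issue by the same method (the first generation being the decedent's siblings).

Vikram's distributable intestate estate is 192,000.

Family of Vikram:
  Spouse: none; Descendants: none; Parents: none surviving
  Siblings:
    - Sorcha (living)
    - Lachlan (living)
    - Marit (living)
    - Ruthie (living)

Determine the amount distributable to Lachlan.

Lachlan receives 48,000.

The entire 192,000 passes to the siblings and their issue.
That amount (192,000) is divided into 4 shares of 48,000: Sorcha, Lachlan, Marit, and Ruthie each take 48,000.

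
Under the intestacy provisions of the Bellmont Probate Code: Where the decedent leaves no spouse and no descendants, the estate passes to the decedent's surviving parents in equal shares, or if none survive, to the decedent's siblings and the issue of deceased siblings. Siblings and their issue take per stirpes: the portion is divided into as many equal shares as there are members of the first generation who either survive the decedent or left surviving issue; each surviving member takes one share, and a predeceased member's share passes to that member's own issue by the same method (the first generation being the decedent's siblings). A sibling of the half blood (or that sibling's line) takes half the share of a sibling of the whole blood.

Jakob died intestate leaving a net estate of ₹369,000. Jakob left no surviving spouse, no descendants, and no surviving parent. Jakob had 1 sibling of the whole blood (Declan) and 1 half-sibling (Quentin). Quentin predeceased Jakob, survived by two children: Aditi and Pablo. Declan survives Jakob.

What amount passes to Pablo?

The entire ₹369,000 passes to the siblings and their issue.
Counting each half-blood sibling's line as half a unit, there are 3/2 units in ₹369,000, so one unit is ₹246,000. Whole-blood lines (Declan) take ₹246,000 each; half-blood lines (Quentin) take ₹123,000 each.
Quentin's share (₹123,000) is divided into 2 shares of ₹61,500: Aditi and Pablo each take ₹61,500.

Pablo receives ₹61,500.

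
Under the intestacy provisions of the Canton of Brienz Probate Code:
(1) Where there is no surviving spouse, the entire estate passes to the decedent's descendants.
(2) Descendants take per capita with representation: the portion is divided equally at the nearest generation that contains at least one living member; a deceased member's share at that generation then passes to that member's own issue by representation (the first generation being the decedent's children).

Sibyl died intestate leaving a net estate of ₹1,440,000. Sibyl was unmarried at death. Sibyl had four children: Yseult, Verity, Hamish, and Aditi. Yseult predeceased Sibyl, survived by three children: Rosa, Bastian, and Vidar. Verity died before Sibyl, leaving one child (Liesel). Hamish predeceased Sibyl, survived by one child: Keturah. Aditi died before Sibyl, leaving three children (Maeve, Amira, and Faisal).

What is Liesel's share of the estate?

The entire ₹1,440,000 passes to the descendants.
No child survives, so the initial division is made at the grandchildren's generation.
That amount (₹1,440,000) is divided into 8 shares of ₹180,000: Rosa, Bastian, Vidar, Liesel, Keturah, Maeve, Amira, and Faisal each take ₹180,000.

Liesel receives ₹180,000.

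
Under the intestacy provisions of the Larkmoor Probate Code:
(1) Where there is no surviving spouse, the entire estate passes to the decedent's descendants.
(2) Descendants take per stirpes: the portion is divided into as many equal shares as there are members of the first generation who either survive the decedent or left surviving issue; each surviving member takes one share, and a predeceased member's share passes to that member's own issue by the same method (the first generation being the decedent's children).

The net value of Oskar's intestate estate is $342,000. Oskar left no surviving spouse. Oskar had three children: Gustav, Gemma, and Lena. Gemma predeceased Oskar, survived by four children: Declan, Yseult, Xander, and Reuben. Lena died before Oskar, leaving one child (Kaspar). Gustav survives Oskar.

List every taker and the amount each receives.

Gustav: $114,000; Declan: $28,500; Yseult: $28,500; Xander: $28,500; Reuben: $28,500; Kaspar: $114,000

The entire $342,000 passes to the descendants.
That amount ($342,000) is divided into 3 shares of $114,000: Gustav takes $114,000; Gemma's $114,000 share passes to Gemma's issue; Lena's $114,000 share passes to Lena's issue.
Gemma's share ($114,000) is divided into 4 shares of $28,500: Declan, Yseult, Xander, and Reuben each take $28,500.
Lena's share ($114,000) passes entirely to Kaspar.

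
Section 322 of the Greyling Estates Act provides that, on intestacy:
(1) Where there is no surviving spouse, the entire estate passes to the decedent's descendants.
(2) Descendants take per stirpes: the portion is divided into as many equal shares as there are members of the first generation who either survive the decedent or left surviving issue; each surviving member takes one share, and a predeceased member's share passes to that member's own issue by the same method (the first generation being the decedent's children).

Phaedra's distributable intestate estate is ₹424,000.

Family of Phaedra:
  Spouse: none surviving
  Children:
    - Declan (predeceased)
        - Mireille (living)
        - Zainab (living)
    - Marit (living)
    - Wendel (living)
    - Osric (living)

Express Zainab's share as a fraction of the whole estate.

Zainab receives 1/8 of the estate.

The entire ₹424,000 passes to the descendants.
That amount (₹424,000) is divided into 4 shares of ₹106,000: Marit, Wendel, and Osric each take ₹106,000; Declan's ₹106,000 share passes to Declan's issue.
Declan's share (₹106,000) is divided into 2 shares of ₹53,000: Mireille and Zainab each take ₹53,000.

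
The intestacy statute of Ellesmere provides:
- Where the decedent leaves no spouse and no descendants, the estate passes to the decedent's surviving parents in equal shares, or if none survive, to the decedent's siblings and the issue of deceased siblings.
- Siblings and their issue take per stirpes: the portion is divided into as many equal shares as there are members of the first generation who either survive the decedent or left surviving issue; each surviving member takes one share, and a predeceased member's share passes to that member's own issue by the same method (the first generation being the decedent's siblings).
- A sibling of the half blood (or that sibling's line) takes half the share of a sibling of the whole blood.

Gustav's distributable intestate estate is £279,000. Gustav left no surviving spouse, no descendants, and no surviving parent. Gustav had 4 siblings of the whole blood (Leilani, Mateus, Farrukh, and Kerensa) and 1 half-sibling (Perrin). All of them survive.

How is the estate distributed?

The entire £279,000 passes to the siblings and their issue.
Counting each half-blood sibling's line as half a unit, there are 9/2 units in £279,000, so one unit is £62,000. Whole-blood lines (Leilani, Mateus, Farrukh, and Kerensa) take £62,000 each; half-blood lines (Perrin) take £31,000 each.

Leilani: £62,000; Mateus: £62,000; Perrin: £31,000; Farrukh: £62,000; Kerensa: £62,000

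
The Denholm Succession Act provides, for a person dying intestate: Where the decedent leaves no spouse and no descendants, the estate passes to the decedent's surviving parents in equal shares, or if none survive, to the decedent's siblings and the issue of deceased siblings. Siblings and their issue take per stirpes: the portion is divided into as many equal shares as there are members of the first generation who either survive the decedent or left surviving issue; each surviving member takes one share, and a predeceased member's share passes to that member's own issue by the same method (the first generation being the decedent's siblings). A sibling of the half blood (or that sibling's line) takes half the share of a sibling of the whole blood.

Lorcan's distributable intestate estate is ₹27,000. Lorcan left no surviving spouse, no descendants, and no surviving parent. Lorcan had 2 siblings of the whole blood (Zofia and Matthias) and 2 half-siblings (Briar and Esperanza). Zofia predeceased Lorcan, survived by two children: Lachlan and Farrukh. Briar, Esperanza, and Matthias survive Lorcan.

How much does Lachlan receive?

The entire ₹27,000 passes to the siblings and their issue.
Counting each half-blood sibling's line as half a unit, there are 3 units in ₹27,000, so one unit is ₹9,000. Whole-blood lines (Zofia and Matthias) take ₹9,000 each; half-blood lines (Briar and Esperanza) take ₹4,500 each.
Zofia's share (₹9,000) is divided into 2 shares of ₹4,500: Lachlan and Farrukh each take ₹4,500.

Lachlan receives ₹4,500.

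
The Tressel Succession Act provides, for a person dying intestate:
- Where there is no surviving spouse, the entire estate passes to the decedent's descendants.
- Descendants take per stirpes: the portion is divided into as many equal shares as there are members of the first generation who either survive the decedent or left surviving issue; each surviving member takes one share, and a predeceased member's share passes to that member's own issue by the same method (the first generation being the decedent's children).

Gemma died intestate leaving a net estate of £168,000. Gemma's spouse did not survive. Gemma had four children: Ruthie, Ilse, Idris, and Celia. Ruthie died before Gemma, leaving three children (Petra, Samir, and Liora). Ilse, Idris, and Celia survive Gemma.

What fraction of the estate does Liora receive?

Liora receives 1/12 of the estate.

The entire £168,000 passes to the descendants.
That amount (£168,000) is divided into 4 shares of £42,000: Ilse, Idris, and Celia each take £42,000; Ruthie's £42,000 share passes to Ruthie's issue.
Ruthie's share (£42,000) is divided into 3 shares of £14,000: Petra, Samir, and Liora each take £14,000.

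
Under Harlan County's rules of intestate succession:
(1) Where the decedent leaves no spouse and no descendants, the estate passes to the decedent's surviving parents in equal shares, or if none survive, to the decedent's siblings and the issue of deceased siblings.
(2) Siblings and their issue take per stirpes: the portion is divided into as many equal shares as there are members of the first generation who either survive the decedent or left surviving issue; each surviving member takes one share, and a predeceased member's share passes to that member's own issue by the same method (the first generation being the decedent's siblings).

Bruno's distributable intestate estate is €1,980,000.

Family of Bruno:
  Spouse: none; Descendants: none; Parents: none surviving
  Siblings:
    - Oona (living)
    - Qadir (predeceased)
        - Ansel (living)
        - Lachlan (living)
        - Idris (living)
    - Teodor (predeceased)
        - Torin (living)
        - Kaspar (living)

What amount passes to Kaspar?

Kaspar receives €330,000.

The entire €1,980,000 passes to the siblings and their issue.
That amount (€1,980,000) is divided into 3 shares of €660,000: Oona takes €660,000; Qadir's €660,000 share passes to Qadir's issue; Teodor's €660,000 share passes to Teodor's issue.
Qadir's share (€660,000) is divided into 3 shares of €220,000: Ansel, Lachlan, and Idris each take €220,000.
Teodor's share (€660,000) is divided into 2 shares of €330,000: Torin and Kaspar each take €330,000.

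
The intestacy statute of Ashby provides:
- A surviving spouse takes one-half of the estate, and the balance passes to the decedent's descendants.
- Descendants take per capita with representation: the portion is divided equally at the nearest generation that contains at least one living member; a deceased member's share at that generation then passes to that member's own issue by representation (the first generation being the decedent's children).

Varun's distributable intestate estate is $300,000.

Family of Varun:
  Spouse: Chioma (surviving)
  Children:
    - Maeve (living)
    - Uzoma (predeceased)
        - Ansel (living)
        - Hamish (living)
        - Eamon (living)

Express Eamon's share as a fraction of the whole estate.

Chioma takes one-half of $300,000 = $150,000. The remaining $150,000 passes to the descendants.
The descendants' portion ($150,000) is divided into 2 shares of $75,000: Maeve takes $75,000; Uzoma's $75,000 share passes to Uzoma's issue.
Uzoma's share ($75,000) is divided into 3 shares of $25,000: Ansel, Hamish, and Eamon each take $25,000.

Eamon receives 1/12 of the estate.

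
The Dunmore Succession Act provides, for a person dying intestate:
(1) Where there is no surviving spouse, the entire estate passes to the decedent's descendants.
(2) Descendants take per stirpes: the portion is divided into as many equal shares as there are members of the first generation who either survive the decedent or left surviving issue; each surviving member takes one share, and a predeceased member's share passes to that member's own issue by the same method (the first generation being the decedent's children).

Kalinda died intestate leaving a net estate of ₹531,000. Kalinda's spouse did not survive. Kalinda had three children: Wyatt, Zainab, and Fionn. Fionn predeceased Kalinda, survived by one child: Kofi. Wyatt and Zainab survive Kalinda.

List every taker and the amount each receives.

Wyatt: ₹177,000; Zainab: ₹177,000; Kofi: ₹177,000

The entire ₹531,000 passes to the descendants.
That amount (₹531,000) is divided into 3 shares of ₹177,000: Wyatt and Zainab each take ₹177,000; Fionn's ₹177,000 share passes to Fionn's issue.
Fionn's share (₹177,000) passes entirely to Kofi.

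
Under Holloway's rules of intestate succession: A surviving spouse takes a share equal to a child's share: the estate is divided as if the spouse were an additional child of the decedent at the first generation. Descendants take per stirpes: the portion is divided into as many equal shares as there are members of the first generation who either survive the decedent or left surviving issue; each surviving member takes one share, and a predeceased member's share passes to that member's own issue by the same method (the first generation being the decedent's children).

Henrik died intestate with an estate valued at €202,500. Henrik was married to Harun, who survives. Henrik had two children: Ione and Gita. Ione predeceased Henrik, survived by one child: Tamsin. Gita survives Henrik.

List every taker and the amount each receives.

The spouse counts as an additional share at the children's level, so there are 3 primary shares of €67,500. Harun takes one such share (€67,500).
The children's combined portion (€135,000) is divided into 2 shares of €67,500: Gita takes €67,500; Ione's €67,500 share passes to Ione's issue.
Ione's share (€67,500) passes entirely to Tamsin.

Harun: €67,500; Tamsin: €67,500; Gita: €67,500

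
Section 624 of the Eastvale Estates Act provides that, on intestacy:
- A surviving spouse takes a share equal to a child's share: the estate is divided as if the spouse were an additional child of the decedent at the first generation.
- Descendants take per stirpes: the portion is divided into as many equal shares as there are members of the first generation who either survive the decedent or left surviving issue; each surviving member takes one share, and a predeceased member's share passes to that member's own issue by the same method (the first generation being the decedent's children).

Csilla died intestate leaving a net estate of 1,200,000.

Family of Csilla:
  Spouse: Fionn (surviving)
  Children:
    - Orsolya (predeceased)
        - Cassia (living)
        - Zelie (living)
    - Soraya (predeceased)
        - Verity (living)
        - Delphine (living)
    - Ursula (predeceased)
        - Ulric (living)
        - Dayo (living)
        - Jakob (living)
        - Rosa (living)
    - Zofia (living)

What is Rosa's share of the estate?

Rosa receives 60,000.

The spouse counts as an additional share at the children's level, so there are 5 primary shares of 240,000. Fionn takes one such share (240,000).
The children's combined portion (960,000) is divided into 4 shares of 240,000: Zofia takes 240,000; Orsolya's 240,000 share passes to Orsolya's issue; Soraya's 240,000 share passes to Soraya's issue; Ursula's 240,000 share passes to Ursula's issue.
Orsolya's share (240,000) is divided into 2 shares of 120,000: Cassia and Zelie each take 120,000.
Soraya's share (240,000) is divided into 2 shares of 120,000: Verity and Delphine each take 120,000.
Ursula's share (240,000) is divided into 4 shares of 60,000: Ulric, Dayo, Jakob, and Rosa each take 60,000.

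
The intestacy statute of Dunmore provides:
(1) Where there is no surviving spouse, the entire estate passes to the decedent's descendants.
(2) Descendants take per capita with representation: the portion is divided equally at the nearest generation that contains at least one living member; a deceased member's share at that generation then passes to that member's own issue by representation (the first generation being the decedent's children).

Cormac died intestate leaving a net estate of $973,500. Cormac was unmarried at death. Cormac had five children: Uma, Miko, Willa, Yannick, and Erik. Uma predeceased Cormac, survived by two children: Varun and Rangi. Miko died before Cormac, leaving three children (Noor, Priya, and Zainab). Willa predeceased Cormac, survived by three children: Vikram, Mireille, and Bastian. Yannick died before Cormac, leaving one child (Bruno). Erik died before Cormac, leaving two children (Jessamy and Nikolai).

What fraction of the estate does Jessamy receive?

Jessamy receives 1/11 of the estate.

The entire $973,500 passes to the descendants.
No child survives, so the initial division is made at the grandchildren's generation.
That amount ($973,500) is divided into 11 shares of $88,500: Varun, Rangi, Noor, Priya, Zainab, Vikram, Mireille, Bastian, Bruno, Jessamy, and Nikolai each take $88,500.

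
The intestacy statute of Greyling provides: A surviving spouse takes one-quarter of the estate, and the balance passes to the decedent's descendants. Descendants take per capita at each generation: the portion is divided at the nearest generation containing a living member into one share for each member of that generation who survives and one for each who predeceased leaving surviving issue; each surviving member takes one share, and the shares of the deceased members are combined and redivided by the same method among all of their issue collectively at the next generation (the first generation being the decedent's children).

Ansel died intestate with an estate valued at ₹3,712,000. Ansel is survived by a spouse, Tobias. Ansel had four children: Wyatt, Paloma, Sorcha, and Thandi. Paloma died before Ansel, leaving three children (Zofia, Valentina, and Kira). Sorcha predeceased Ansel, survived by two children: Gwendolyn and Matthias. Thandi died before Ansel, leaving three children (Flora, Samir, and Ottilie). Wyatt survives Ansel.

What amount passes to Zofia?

Zofia receives ₹261,000.

Tobias takes one-quarter of ₹3,712,000 = ₹928,000. The remaining ₹2,784,000 passes to the descendants.
The descendants' portion (₹2,784,000) is divided at the children's generation into 4 shares of ₹696,000. Wyatt takes ₹696,000. The 3 shares of the deceased (Paloma, Sorcha, and Thandi) are combined into a pool of ₹2,088,000.
That pool (₹2,088,000) is divided at the grandchildren's generation equally among Zofia, Valentina, Kira, Gwendolyn, Matthias, Flora, Samir, and Ottilie: ₹261,000 each.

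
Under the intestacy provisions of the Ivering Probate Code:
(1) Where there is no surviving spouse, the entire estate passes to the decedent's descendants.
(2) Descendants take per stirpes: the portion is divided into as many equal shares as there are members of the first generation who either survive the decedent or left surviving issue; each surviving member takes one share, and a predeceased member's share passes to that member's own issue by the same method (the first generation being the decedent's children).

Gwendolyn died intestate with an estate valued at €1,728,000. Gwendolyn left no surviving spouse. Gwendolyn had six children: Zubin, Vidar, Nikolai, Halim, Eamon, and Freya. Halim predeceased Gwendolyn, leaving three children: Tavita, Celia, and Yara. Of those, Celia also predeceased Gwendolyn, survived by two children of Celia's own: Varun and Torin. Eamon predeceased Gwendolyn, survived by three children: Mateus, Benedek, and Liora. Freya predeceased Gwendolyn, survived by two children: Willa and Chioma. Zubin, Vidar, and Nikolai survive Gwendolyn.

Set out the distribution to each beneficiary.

Zubin: €288,000; Vidar: €288,000; Nikolai: €288,000; Tavita: €96,000; Varun: €48,000; Torin: €48,000; Yara: €96,000; Mateus: €96,000; Benedek: €96,000; Liora: €96,000; Willa: €144,000; Chioma: €144,000

The entire €1,728,000 passes to the descendants.
That amount (€1,728,000) is divided into 6 shares of €288,000: Zubin, Vidar, and Nikolai each take €288,000; Halim's €288,000 share passes to Halim's issue; Eamon's €288,000 share passes to Eamon's issue; Freya's €288,000 share passes to Freya's issue.
Halim's share (€288,000) is divided into 3 shares of €96,000: Tavita and Yara each take €96,000; Celia's €96,000 share passes to Celia's issue.
Celia's share (€96,000) is divided into 2 shares of €48,000: Varun and Torin each take €48,000.
Eamon's share (€288,000) is divided into 3 shares of €96,000: Mateus, Benedek, and Liora each take €96,000.
Freya's share (€288,000) is divided into 2 shares of €144,000: Willa and Chioma each take €144,000.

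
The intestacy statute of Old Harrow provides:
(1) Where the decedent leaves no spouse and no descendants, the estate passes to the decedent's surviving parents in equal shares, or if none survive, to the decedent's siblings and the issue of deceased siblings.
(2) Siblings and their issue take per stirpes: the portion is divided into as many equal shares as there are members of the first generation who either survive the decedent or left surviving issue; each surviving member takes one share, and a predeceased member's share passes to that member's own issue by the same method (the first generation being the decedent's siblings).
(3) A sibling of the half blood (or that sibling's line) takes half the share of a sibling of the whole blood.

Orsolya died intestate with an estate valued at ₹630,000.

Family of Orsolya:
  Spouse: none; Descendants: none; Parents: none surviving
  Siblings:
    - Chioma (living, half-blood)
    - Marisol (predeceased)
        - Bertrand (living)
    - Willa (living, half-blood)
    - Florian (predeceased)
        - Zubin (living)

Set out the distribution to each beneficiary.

Chioma: ₹105,000; Bertrand: ₹210,000; Willa: ₹105,000; Zubin: ₹210,000

The entire ₹630,000 passes to the siblings and their issue.
Counting each half-blood sibling's line as half a unit, there are 3 units in ₹630,000, so one unit is ₹210,000. Whole-blood lines (Marisol and Florian) take ₹210,000 each; half-blood lines (Chioma and Willa) take ₹105,000 each.
Marisol's share (₹210,000) passes entirely to Bertrand.
Florian's share (₹210,000) passes entirely to Zubin.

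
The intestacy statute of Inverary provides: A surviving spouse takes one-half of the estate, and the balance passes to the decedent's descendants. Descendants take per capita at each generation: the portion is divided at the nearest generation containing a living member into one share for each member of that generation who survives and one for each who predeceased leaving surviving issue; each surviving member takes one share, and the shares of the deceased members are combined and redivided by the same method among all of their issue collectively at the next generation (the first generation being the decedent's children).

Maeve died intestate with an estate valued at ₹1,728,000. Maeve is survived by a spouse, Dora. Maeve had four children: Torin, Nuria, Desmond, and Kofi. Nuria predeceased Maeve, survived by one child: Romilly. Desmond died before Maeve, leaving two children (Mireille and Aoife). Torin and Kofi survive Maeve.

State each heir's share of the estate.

Dora takes one-half of ₹1,728,000 = ₹864,000. The remaining ₹864,000 passes to the descendants.
The descendants' portion (₹864,000) is divided at the children's generation into 4 shares of ₹216,000. Torin and Kofi each take ₹216,000. The 2 shares of the deceased (Nuria and Desmond) are combined into a pool of ₹432,000.
That pool (₹432,000) is divided at the grandchildren's generation equally among Romilly, Mireille, and Aoife: ₹144,000 each.

Dora: ₹864,000; Torin: ₹216,000; Romilly: ₹144,000; Mireille: ₹144,000; Aoife: ₹144,000; Kofi: ₹216,000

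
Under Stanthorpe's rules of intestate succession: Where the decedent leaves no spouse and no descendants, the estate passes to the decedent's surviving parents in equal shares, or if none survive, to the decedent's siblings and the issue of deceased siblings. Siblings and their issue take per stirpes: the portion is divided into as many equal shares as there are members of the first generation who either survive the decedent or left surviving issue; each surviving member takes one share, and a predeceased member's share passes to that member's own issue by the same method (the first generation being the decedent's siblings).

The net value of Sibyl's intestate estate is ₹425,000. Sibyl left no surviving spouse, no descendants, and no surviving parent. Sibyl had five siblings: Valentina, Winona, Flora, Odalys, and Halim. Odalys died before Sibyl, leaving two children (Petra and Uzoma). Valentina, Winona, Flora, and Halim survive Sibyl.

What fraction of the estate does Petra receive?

The entire ₹425,000 passes to the siblings and their issue.
That amount (₹425,000) is divided into 5 shares of ₹85,000: Valentina, Winona, Flora, and Halim each take ₹85,000; Odalys's ₹85,000 share passes to Odalys's issue.
Odalys's share (₹85,000) is divided into 2 shares of ₹42,500: Petra and Uzoma each take ₹42,500.

Petra receives 1/10 of the estate.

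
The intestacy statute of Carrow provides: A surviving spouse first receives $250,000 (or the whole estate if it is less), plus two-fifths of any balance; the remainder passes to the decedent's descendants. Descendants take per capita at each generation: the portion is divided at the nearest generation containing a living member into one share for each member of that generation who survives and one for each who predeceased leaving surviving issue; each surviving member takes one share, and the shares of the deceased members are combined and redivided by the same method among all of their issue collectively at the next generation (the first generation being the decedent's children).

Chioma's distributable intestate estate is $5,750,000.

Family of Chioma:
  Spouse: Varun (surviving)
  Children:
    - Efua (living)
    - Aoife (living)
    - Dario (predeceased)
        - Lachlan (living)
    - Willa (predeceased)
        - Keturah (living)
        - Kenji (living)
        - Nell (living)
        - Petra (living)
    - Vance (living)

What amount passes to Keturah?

Varun first takes $250,000, leaving a balance of $5,500,000. Varun then takes two-fifths of the balance ($2,200,000), for a total of $2,450,000. The remaining $3,300,000 passes to the descendants.
The descendants' portion ($3,300,000) is divided at the children's generation into 5 shares of $660,000. Efua, Aoife, and Vance each take $660,000. The 2 shares of the deceased (Dario and Willa) are combined into a pool of $1,320,000.
That pool ($1,320,000) is divided at the grandchildren's generation equally among Lachlan, Keturah, Kenji, Nell, and Petra: $264,000 each.

Keturah receives $264,000.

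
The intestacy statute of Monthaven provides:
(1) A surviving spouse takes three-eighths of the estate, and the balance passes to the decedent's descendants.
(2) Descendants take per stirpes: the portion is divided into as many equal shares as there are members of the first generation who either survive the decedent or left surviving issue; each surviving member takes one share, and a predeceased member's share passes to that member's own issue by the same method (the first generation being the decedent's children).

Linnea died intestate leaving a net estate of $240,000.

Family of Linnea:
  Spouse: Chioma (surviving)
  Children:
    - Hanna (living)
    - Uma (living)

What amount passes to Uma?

Chioma takes three-eighths of $240,000 = $90,000. The remaining $150,000 passes to the descendants.
The descendants' portion ($150,000) is divided into 2 shares of $75,000: Hanna and Uma each take $75,000.

Uma receives $75,000.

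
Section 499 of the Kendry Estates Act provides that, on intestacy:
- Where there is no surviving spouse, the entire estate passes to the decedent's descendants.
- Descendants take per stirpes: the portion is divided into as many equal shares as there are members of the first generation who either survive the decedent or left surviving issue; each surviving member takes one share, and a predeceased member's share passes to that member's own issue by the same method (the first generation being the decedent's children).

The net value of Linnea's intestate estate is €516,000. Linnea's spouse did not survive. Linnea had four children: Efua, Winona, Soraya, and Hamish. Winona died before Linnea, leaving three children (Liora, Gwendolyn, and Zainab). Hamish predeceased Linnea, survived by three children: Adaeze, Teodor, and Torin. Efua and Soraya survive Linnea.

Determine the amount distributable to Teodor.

Teodor receives €43,000.

The entire €516,000 passes to the descendants.
That amount (€516,000) is divided into 4 shares of €129,000: Efua and Soraya each take €129,000; Winona's €129,000 share passes to Winona's issue; Hamish's €129,000 share passes to Hamish's issue.
Winona's share (€129,000) is divided into 3 shares of €43,000: Liora, Gwendolyn, and Zainab each take €43,000.
Hamish's share (€129,000) is divided into 3 shares of €43,000: Adaeze, Teodor, and Torin each take €43,000.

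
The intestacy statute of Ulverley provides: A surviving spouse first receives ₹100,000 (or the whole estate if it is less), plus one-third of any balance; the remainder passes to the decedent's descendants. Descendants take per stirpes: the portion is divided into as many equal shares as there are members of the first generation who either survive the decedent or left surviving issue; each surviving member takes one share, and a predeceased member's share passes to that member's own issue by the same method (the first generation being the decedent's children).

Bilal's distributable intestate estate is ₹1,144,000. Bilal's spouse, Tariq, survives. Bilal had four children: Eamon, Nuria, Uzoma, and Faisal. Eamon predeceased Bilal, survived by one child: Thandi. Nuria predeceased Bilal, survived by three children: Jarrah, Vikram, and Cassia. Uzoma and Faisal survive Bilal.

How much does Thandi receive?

Thandi receives ₹174,000.

Tariq first takes ₹100,000, leaving a balance of ₹1,044,000. Tariq then takes one-third of the balance (₹348,000), for a total of ₹448,000. The remaining ₹696,000 passes to the descendants.
The descendants' portion (₹696,000) is divided into 4 shares of ₹174,000: Uzoma and Faisal each take ₹174,000; Eamon's ₹174,000 share passes to Eamon's issue; Nuria's ₹174,000 share passes to Nuria's issue.
Eamon's share (₹174,000) passes entirely to Thandi.
Nuria's share (₹174,000) is divided into 3 shares of ₹58,000: Jarrah, Vikram, and Cassia each take ₹58,000.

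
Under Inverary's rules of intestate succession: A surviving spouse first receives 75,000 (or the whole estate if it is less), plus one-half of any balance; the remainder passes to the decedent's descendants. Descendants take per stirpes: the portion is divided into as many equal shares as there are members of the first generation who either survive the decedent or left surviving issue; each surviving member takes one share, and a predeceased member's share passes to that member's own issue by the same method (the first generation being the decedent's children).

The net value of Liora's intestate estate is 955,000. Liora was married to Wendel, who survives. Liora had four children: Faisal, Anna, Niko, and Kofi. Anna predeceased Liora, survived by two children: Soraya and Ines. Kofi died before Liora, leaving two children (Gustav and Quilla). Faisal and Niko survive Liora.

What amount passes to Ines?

Ines receives 55,000.

Wendel first takes 75,000, leaving a balance of 880,000. Wendel then takes one-half of the balance (440,000), for a total of 515,000. The remaining 440,000 passes to the descendants.
The descendants' portion (440,000) is divided into 4 shares of 110,000: Faisal and Niko each take 110,000; Anna's 110,000 share passes to Anna's issue; Kofi's 110,000 share passes to Kofi's issue.
Anna's share (110,000) is divided into 2 shares of 55,000: Soraya and Ines each take 55,000.
Kofi's share (110,000) is divided into 2 shares of 55,000: Gustav and Quilla each take 55,000.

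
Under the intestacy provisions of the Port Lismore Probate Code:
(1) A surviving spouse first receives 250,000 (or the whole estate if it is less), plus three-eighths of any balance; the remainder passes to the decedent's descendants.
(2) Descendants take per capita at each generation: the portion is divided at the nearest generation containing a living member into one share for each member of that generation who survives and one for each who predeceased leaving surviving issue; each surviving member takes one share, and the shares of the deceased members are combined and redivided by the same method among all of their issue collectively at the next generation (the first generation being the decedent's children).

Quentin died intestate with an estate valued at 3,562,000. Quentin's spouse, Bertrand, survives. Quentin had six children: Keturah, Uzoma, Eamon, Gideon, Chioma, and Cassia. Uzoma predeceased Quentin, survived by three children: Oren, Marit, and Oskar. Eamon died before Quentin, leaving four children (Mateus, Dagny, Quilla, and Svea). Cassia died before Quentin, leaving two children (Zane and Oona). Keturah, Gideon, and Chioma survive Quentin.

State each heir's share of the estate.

Bertrand first takes 250,000, leaving a balance of 3,312,000. Bertrand then takes three-eighths of the balance (1,242,000), for a total of 1,492,000. The remaining 2,070,000 passes to the descendants.
The descendants' portion (2,070,000) is divided at the children's generation into 6 shares of 345,000. Keturah, Gideon, and Chioma each take 345,000. The 3 shares of the deceased (Uzoma, Eamon, and Cassia) are combined into a pool of 1,035,000.
That pool (1,035,000) is divided at the grandchildren's generation equally among Oren, Marit, Oskar, Mateus, Dagny, Quilla, Svea, Zane, and Oona: 115,000 each.

Bertrand: 1,492,000; Keturah: 345,000; Oren: 115,000; Marit: 115,000; Oskar: 115,000; Mateus: 115,000; Dagny: 115,000; Quilla: 115,000; Svea: 115,000; Gideon: 345,000; Chioma: 345,000; Zane: 115,000; Oona: 115,000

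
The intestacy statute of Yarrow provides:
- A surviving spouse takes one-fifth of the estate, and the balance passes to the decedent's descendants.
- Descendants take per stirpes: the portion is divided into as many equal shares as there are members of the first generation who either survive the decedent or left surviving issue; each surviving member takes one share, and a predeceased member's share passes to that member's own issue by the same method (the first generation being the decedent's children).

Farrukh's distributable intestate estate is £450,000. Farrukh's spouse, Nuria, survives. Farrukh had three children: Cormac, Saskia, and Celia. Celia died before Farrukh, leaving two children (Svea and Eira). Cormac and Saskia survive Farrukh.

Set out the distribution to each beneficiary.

Nuria takes one-fifth of £450,000 = £90,000. The remaining £360,000 passes to the descendants.
The descendants' portion (£360,000) is divided into 3 shares of £120,000: Cormac and Saskia each take £120,000; Celia's £120,000 share passes to Celia's issue.
Celia's share (£120,000) is divided into 2 shares of £60,000: Svea and Eira each take £60,000.

Nuria: £90,000; Cormac: £120,000; Saskia: £120,000; Svea: £60,000; Eira: £60,000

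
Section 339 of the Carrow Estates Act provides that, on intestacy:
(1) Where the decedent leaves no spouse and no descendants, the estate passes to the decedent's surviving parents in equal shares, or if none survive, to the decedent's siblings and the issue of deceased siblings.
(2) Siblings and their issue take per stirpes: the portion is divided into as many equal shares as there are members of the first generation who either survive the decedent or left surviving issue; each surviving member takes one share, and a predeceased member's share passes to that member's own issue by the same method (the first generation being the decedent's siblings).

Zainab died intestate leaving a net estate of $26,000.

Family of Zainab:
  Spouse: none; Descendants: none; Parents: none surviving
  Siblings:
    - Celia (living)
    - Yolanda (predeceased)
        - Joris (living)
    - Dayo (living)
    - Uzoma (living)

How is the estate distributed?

Celia: $6,500; Joris: $6,500; Dayo: $6,500; Uzoma: $6,500

The entire $26,000 passes to the siblings and their issue.
That amount ($26,000) is divided into 4 shares of $6,500: Celia, Dayo, and Uzoma each take $6,500; Yolanda's $6,500 share passes to Yolanda's issue.
Yolanda's share ($6,500) passes entirely to Joris.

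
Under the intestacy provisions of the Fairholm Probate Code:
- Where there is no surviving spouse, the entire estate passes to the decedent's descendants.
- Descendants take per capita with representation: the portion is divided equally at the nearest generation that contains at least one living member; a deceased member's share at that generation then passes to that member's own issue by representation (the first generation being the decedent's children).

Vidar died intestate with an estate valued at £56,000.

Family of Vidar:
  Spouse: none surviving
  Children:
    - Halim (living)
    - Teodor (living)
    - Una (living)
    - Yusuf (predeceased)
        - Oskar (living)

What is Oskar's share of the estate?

Oskar receives £14,000.

The entire £56,000 passes to the descendants.
That amount (£56,000) is divided into 4 shares of £14,000: Halim, Teodor, and Una each take £14,000; Yusuf's £14,000 share passes to Yusuf's issue.
Yusuf's share (£14,000) passes entirely to Oskar.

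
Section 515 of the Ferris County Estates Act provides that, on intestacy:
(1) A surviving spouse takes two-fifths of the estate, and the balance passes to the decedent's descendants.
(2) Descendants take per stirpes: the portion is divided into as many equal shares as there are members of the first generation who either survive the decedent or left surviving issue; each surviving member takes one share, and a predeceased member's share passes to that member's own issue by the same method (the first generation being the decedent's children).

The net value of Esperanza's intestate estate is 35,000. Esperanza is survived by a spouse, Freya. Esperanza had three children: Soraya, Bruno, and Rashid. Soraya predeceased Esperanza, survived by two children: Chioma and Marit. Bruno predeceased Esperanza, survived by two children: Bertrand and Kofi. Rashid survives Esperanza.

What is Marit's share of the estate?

Freya takes two-fifths of 35,000 = 14,000. The remaining 21,000 passes to the descendants.
The descendants' portion (21,000) is divided into 3 shares of 7,000: Rashid takes 7,000; Soraya's 7,000 share passes to Soraya's issue; Bruno's 7,000 share passes to Bruno's issue.
Soraya's share (7,000) is divided into 2 shares of 3,500: Chioma and Marit each take 3,500.
Bruno's share (7,000) is divided into 2 shares of 3,500: Bertrand and Kofi each take 3,500.

Marit receives 3,500.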